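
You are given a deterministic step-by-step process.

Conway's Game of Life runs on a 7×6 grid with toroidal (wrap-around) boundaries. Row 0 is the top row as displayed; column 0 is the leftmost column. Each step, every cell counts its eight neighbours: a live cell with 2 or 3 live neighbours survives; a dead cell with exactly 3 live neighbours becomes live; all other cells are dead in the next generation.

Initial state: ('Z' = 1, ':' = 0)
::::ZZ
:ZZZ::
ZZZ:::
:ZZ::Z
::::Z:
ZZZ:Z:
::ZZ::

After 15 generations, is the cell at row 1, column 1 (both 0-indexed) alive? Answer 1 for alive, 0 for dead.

t=0: ::::ZZ
:ZZZ::
ZZZ:::
:ZZ::Z
::::Z:
ZZZ:Z:
::ZZ::
t=1: :Z::Z:
:::ZZZ
::::::
::ZZ:Z
::::Z:
:ZZ:ZZ
Z:Z:::
t=2: ZZZ:Z:
:::ZZZ
::Z::Z
:::ZZ:
ZZ::::
ZZZ:ZZ
Z:Z:Z:
t=3: Z:Z:::
::::::
::Z::Z
ZZZZZZ
::::::
::Z:Z:
::::Z:
t=4: ::::::
:Z::::
::Z::Z
ZZZZZZ
Z:::::
:::Z::
:Z:::Z
t=5: Z:::::
::::::
:::::Z
::ZZZ:
Z:::::
Z:::::
::::::
t=6: ::::::
::::::
:::ZZ:
:::ZZZ
:Z:Z:Z
::::::
::::::
t=7: ::::::
::::::
:::Z:Z
Z::::Z
Z:ZZ:Z
::::::
::::::
t=8: ::::::
::::::
Z:::ZZ
:ZZZ::
ZZ::ZZ
::::::
::::::
t=9: ::::::
:::::Z
ZZZZZZ
::ZZ::
ZZ:ZZZ
Z::::Z
::::::
t=10: ::::::
:ZZZ:Z
ZZ:::Z
::::::
:Z:Z::
:Z::::
::::::
t=11: ::Z:::
:ZZ:ZZ
:Z::ZZ
:ZZ:::
::Z:::
::Z:::
::::::
t=12: :ZZZ::
:ZZ:ZZ
::::ZZ
ZZZZ::
::ZZ::
::::::
::::::
t=13: ZZ:ZZ:
:Z:::Z
::::::
ZZ:::Z
:::Z::
::::::
::Z:::
t=14: ZZ:ZZZ
:ZZ:ZZ
:Z:::Z
Z:::::
Z:::::
::::::
:ZZZ::
t=15: ::::::
::::::
:ZZ:ZZ
ZZ:::Z
::::::
:ZZ:::
:Z:Z:Z

0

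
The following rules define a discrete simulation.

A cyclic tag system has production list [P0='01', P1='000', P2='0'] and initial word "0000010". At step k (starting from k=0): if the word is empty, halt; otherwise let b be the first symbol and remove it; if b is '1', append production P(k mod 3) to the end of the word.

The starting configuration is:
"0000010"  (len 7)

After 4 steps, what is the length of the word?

[0] "0000010"  (len 7)
[1] "000010"  (len 6)
[2] "00010"  (len 5)
[3] "0010"  (len 4)
[4] "010"  (len 3)

3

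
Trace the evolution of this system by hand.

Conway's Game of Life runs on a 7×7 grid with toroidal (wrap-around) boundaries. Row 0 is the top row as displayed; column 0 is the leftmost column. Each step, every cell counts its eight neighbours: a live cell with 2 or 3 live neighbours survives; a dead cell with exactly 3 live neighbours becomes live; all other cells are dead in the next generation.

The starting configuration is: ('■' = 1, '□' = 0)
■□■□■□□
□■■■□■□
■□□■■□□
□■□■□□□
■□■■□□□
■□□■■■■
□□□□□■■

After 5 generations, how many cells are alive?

step 0: ■□■□■□□
□■■■□■□
■□□■■□□
□■□■□□□
■□■■□□□
■□□■■■■
□□□□□■■
step 1: ■□■□■□□
■□□□□■■
■□□□□□□
■■□□□□□
■□□□□■□
■■■■□□□
□■□□□□□
step 2: ■□□□□■□
■□□□□■□
□□□□□□□
■■□□□□□
□□□□□□□
■□■□□□■
□□□□□□□
step 3: □□□□□□□
□□□□□□□
■■□□□□■
□□□□□□□
□□□□□□■
□□□□□□□
■■□□□□□
step 4: □□□□□□□
■□□□□□□
■□□□□□□
□□□□□□■
□□□□□□□
■□□□□□□
□□□□□□□
step 5: □□□□□□□
□□□□□□□
■□□□□□■
□□□□□□□
□□□□□□□
□□□□□□□
□□□□□□□

2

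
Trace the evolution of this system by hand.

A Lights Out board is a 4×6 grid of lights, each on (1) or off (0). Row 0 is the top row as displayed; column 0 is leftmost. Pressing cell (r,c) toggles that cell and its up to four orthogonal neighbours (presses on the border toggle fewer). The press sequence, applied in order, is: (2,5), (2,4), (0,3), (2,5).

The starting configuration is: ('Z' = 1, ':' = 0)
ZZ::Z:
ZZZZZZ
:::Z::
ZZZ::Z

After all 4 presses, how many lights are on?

0) ZZ::Z:
ZZZZZZ
:::Z::
ZZZ::Z
1) ZZ::Z:
ZZZZZ:
:::ZZZ
ZZZ:::
2) ZZ::Z:
ZZZZ::
::::::
ZZZ:Z:
3) ZZZZ::
ZZZ:::
::::::
ZZZ:Z:
4) ZZZZ::
ZZZ::Z
::::ZZ
ZZZ:ZZ

15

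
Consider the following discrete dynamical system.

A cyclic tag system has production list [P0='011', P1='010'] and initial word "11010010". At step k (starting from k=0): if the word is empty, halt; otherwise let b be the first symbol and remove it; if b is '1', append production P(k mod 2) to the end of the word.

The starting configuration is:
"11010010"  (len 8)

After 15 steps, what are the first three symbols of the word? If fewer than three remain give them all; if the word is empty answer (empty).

0) "11010010"  (len 8)
1) "1010010011"  (len 10)
2) "010010011010"  (len 12)
3) "10010011010"  (len 11)
4) "0010011010010"  (len 13)
5) "010011010010"  (len 12)
6) "10011010010"  (len 11)
7) "0011010010011"  (len 13)
8) "011010010011"  (len 12)
9) "11010010011"  (len 11)
10) "1010010011010"  (len 13)
11) "010010011010011"  (len 15)
12) "10010011010011"  (len 14)
13) "0010011010011011"  (len 16)
14) "010011010011011"  (len 15)
15) "10011010011011"  (len 14)

100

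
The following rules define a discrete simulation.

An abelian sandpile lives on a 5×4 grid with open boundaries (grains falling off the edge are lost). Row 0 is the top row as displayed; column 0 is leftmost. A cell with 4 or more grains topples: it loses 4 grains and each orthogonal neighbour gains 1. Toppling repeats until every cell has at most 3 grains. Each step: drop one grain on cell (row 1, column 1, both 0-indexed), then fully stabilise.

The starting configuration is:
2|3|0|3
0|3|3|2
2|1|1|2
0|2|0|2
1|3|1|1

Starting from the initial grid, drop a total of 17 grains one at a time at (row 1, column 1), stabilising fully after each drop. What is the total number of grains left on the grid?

35

t=0: 2|3|0|3
0|3|3|2
2|1|1|2
0|2|0|2
1|3|1|1
t=1: 3|0|2|3
1|2|0|3
2|2|2|2
0|2|0|2
1|3|1|1
t=2: 3|0|2|3
1|3|0|3
2|2|2|2
0|2|0|2
1|3|1|1
t=3: 3|1|2|3
2|0|1|3
2|3|2|2
0|2|0|2
1|3|1|1
t=4: 3|1|2|3
2|1|1|3
2|3|2|2
0|2|0|2
1|3|1|1
t=5: 3|1|2|3
2|2|1|3
2|3|2|2
0|2|0|2
1|3|1|1
t=6: 3|1|2|3
2|3|1|3
2|3|2|2
0|2|0|2
1|3|1|1
t=7: 3|2|2|3
3|1|2|3
3|0|3|2
0|3|0|2
1|3|1|1
t=8: 3|2|2|3
3|2|2|3
3|0|3|2
0|3|0|2
1|3|1|1
t=9: 3|2|2|3
3|3|2|3
3|0|3|2
0|3|0|2
1|3|1|1
t=10: 1|0|3|3
2|2|3|3
0|2|3|2
1|3|0|2
1|3|1|1
t=11: 1|0|3|3
2|3|3|3
0|2|3|2
1|3|0|2
1|3|1|1
t=12: 1|2|1|1
3|2|3|2
1|1|2|0
2|1|2|3
2|0|2|1
t=13: 1|2|1|1
3|3|3|2
1|1|2|0
2|1|2|3
2|0|2|1
t=14: 2|3|2|1
0|2|0|3
2|2|3|0
2|1|2|3
2|0|2|1
t=15: 2|3|2|1
0|3|0|3
2|2|3|0
2|1|2|3
2|0|2|1
t=16: 3|0|3|1
1|1|1|3
2|3|3|0
2|1|2|3
2|0|2|1
t=17: 3|0|3|1
1|2|1|3
2|3|3|0
2|1|2|3
2|0|2|1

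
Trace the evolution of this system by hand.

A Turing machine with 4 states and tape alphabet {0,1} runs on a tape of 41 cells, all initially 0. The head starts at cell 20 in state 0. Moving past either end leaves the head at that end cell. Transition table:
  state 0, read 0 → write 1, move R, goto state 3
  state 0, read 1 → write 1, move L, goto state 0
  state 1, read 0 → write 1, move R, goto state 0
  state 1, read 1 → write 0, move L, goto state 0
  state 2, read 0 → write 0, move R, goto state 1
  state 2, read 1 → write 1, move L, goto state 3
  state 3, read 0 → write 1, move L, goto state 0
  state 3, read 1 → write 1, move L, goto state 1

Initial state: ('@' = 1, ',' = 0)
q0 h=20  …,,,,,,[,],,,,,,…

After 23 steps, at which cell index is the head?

gen 0: q0 h=20  …,,,,,,[,],,,,,,…
gen 1: q3 h=21  …,,,,,@[,],,,,,,…
gen 2: q0 h=20  …,,,,,,[@]@,,,,,…
gen 3: q0 h=19  …,,,,,,[,]@@,,,,…
gen 4: q3 h=20  …,,,,,@[@]@,,,,,…
gen 5: q1 h=19  …,,,,,,[@]@@,,,,…
gen 6: q0 h=18  …,,,,,,[,],@@,,,…
gen 7: q3 h=19  …,,,,,@[,]@@,,,,…
gen 8: q0 h=18  …,,,,,,[@]@@@,,,…
gen 9: q0 h=17  …,,,,,,[,]@@@@,,…
gen 10: q3 h=18  …,,,,,@[@]@@@,,,…
gen 11: q1 h=17  …,,,,,,[@]@@@@,,…
gen 12: q0 h=16  …,,,,,,[,],@@@@,…
gen 13: q3 h=17  …,,,,,@[,]@@@@,,…
gen 14: q0 h=16  …,,,,,,[@]@@@@@,…
gen 15: q0 h=15  …,,,,,,[,]@@@@@@…
gen 16: q3 h=16  …,,,,,@[@]@@@@@,…
gen 17: q1 h=15  …,,,,,,[@]@@@@@@…
gen 18: q0 h=14  …,,,,,,[,],@@@@@…
gen 19: q3 h=15  …,,,,,@[,]@@@@@@…
gen 20: q0 h=14  …,,,,,,[@]@@@@@@…
gen 21: q0 h=13  …,,,,,,[,]@@@@@@…
gen 22: q3 h=14  …,,,,,@[@]@@@@@@…
gen 23: q1 h=13  …,,,,,,[@]@@@@@@…

13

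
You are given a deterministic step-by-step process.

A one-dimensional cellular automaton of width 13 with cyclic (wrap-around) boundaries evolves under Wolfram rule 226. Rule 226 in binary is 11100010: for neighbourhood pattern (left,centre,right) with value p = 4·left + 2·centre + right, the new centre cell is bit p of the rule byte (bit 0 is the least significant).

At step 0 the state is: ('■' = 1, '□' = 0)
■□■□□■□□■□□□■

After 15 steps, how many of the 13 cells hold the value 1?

0) ■□■□□■□□■□□□■
1) ■■□□■□□■□□□■□
2) □■□■□□■□□□■□■
3) ■□■□□■□□□■□■□
4) □■□□■□□□■□■□■
5) ■□□■□□□■□■□■□
6) □□■□□□■□■□■□■
7) □■□□□■□■□■□■□
8) ■□□□■□■□■□■□□
9) □□□■□■□■□■□□■
10) □□■□■□■□■□□■□
11) □■□■□■□■□□■□□
12) ■□■□■□■□□■□□□
13) □■□■□■□□■□□□■
14) ■□■□■□□■□□□■□
15) □■□■□□■□□□■□■

5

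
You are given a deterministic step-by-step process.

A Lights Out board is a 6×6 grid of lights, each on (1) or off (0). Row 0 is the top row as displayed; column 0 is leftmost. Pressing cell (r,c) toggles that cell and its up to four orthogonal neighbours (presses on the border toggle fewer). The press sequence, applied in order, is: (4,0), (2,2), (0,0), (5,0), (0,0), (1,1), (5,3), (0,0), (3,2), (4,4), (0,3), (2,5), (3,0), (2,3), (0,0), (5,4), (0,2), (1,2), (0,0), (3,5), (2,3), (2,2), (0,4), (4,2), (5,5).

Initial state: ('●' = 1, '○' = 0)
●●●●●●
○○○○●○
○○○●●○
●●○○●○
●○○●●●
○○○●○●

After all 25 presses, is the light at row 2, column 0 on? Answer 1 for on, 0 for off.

[0] ●●●●●●
○○○○●○
○○○●●○
●●○○●○
●○○●●●
○○○●○●
[1] ●●●●●●
○○○○●○
○○○●●○
○●○○●○
○●○●●●
●○○●○●
[2] ●●●●●●
○○●○●○
○●●○●○
○●●○●○
○●○●●●
●○○●○●
[3] ○○●●●●
●○●○●○
○●●○●○
○●●○●○
○●○●●●
●○○●○●
[4] ○○●●●●
●○●○●○
○●●○●○
○●●○●○
●●○●●●
○●○●○●
[5] ●●●●●●
○○●○●○
○●●○●○
○●●○●○
●●○●●●
○●○●○●
[6] ●○●●●●
●●○○●○
○○●○●○
○●●○●○
●●○●●●
○●○●○●
[7] ●○●●●●
●●○○●○
○○●○●○
○●●○●○
●●○○●●
○●●○●●
[8] ○●●●●●
○●○○●○
○○●○●○
○●●○●○
●●○○●●
○●●○●●
[9] ○●●●●●
○●○○●○
○○○○●○
○○○●●○
●●●○●●
○●●○●●
[10] ○●●●●●
○●○○●○
○○○○●○
○○○●○○
●●●●○○
○●●○○●
[11] ○●○○○●
○●○●●○
○○○○●○
○○○●○○
●●●●○○
○●●○○●
[12] ○●○○○●
○●○●●●
○○○○○●
○○○●○●
●●●●○○
○●●○○●
[13] ○●○○○●
○●○●●●
●○○○○●
●●○●○●
○●●●○○
○●●○○●
[14] ○●○○○●
○●○○●●
●○●●●●
●●○○○●
○●●●○○
○●●○○●
[15] ●○○○○●
●●○○●●
●○●●●●
●●○○○●
○●●●○○
○●●○○●
[16] ●○○○○●
●●○○●●
●○●●●●
●●○○○●
○●●●●○
○●●●●○
[17] ●●●●○●
●●●○●●
●○●●●●
●●○○○●
○●●●●○
○●●●●○
[18] ●●○●○●
●○○●●●
●○○●●●
●●○○○●
○●●●●○
○●●●●○
[19] ○○○●○●
○○○●●●
●○○●●●
●●○○○●
○●●●●○
○●●●●○
[20] ○○○●○●
○○○●●●
●○○●●○
●●○○●○
○●●●●●
○●●●●○
[21] ○○○●○●
○○○○●●
●○●○○○
●●○●●○
○●●●●●
○●●●●○
[22] ○○○●○●
○○●○●●
●●○●○○
●●●●●○
○●●●●●
○●●●●○
[23] ○○○○●○
○○●○○●
●●○●○○
●●●●●○
○●●●●●
○●●●●○
[24] ○○○○●○
○○●○○●
●●○●○○
●●○●●○
○○○○●●
○●○●●○
[25] ○○○○●○
○○●○○●
●●○●○○
●●○●●○
○○○○●○
○●○●○●

1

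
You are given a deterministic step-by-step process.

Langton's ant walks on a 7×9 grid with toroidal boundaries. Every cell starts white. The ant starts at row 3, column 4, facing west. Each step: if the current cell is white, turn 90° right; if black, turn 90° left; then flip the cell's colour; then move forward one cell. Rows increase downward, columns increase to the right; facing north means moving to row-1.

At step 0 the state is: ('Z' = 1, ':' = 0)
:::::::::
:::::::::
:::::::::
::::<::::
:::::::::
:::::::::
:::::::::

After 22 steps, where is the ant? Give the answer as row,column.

6,5

step 0: :::::::::
:::::::::
:::::::::
::::<::::
:::::::::
:::::::::
:::::::::
step 1: :::::::::
:::::::::
::::^::::
::::Z::::
:::::::::
:::::::::
:::::::::
step 2: :::::::::
:::::::::
::::Z>:::
::::Z::::
:::::::::
:::::::::
:::::::::
step 3: :::::::::
:::::::::
::::ZZ:::
::::Zv:::
:::::::::
:::::::::
:::::::::
step 4: :::::::::
:::::::::
::::ZZ:::
::::<Z:::
:::::::::
:::::::::
:::::::::
step 5: :::::::::
:::::::::
::::ZZ:::
:::::Z:::
::::v::::
:::::::::
:::::::::
step 6: :::::::::
:::::::::
::::ZZ:::
:::::Z:::
:::<Z::::
:::::::::
:::::::::
step 7: :::::::::
:::::::::
::::ZZ:::
:::^:Z:::
:::ZZ::::
:::::::::
:::::::::
step 8: :::::::::
:::::::::
::::ZZ:::
:::Z>Z:::
:::ZZ::::
:::::::::
:::::::::
step 9: :::::::::
:::::::::
::::ZZ:::
:::ZZZ:::
:::Zv::::
:::::::::
:::::::::
step 10: :::::::::
:::::::::
::::ZZ:::
:::ZZZ:::
:::Z:>:::
:::::::::
:::::::::
step 11: :::::::::
:::::::::
::::ZZ:::
:::ZZZ:::
:::Z:Z:::
:::::v:::
:::::::::
step 12: :::::::::
:::::::::
::::ZZ:::
:::ZZZ:::
:::Z:Z:::
::::<Z:::
:::::::::
step 13: :::::::::
:::::::::
::::ZZ:::
:::ZZZ:::
:::Z^Z:::
::::ZZ:::
:::::::::
step 14: :::::::::
:::::::::
::::ZZ:::
:::ZZZ:::
:::ZZ>:::
::::ZZ:::
:::::::::
step 15: :::::::::
:::::::::
::::ZZ:::
:::ZZ^:::
:::ZZ::::
::::ZZ:::
:::::::::
step 16: :::::::::
:::::::::
::::ZZ:::
:::Z<::::
:::ZZ::::
::::ZZ:::
:::::::::
step 17: :::::::::
:::::::::
::::ZZ:::
:::Z:::::
:::Zv::::
::::ZZ:::
:::::::::
step 18: :::::::::
:::::::::
::::ZZ:::
:::Z:::::
:::Z:>:::
::::ZZ:::
:::::::::
step 19: :::::::::
:::::::::
::::ZZ:::
:::Z:::::
:::Z:Z:::
::::Zv:::
:::::::::
step 20: :::::::::
:::::::::
::::ZZ:::
:::Z:::::
:::Z:Z:::
::::Z:>::
:::::::::
step 21: :::::::::
:::::::::
::::ZZ:::
:::Z:::::
:::Z:Z:::
::::Z:Z::
::::::v::
step 22: :::::::::
:::::::::
::::ZZ:::
:::Z:::::
:::Z:Z:::
::::Z:Z::
:::::<Z::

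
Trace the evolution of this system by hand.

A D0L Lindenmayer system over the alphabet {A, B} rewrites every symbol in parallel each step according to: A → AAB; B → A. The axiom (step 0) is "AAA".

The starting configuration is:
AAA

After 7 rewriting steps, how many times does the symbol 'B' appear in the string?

507

0) AAA
1) AABAABAAB
2) AABAABAAABAABAAABAABA
3) AABAABAAABAABAAABAABAABAAABAABAAABAABAABAAABAABAAAB
4) AABAABAAABAABAAABAABAABAAABAABAAABAABAABAAABAABAAABAABAAAB…AABAABAAABAABAABAAABAABAAABAABAAABAABAABAAABAABAAABAABAABA  (len 123)
5) AABAABAAABAABAAABAABAABAAABAABAAABAABAABAAABAABAAABAABAAAB…AABAABAAABAABAAABAABAABAAABAABAAABAABAABAAABAABAAABAABAAAB  (len 297)
6) AABAABAAABAABAAABAABAABAAABAABAAABAABAABAAABAABAAABAABAAAB…AABAABAAABAABAAABAABAABAAABAABAAABAABAABAAABAABAAABAABAABA  (len 717)
7) AABAABAAABAABAAABAABAABAAABAABAAABAABAABAAABAABAAABAABAAAB…AABAABAAABAABAAABAABAABAAABAABAAABAABAABAAABAABAAABAABAAAB  (len 1731)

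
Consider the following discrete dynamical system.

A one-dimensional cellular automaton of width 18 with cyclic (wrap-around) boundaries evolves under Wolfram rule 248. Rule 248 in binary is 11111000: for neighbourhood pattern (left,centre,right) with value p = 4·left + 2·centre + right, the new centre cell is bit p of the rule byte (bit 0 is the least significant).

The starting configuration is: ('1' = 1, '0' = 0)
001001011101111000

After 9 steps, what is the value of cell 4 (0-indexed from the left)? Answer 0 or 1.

t=0: 001001011101111000
t=1: 000100111111111100
t=2: 000010111111111110
t=3: 000001111111111111
t=4: 100001111111111111
t=5: 110001111111111111
t=6: 111001111111111111
t=7: 111101111111111111
t=8: 111111111111111111
t=9: 111111111111111111

1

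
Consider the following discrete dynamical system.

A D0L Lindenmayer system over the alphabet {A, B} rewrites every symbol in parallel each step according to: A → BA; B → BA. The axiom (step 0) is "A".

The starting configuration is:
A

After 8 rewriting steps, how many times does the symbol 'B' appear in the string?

[0] A
[1] BA
[2] BABA
[3] BABABABA
[4] BABABABABABABABA
[5] BABABABABABABABABABABABABABABABA
[6] BABABABABABABABABABABABABABABABABABABABABABABABABABABABABABABABA
[7] BABABABABABABABABABABABABABABABABABABABABABABABABABABABABA…BABABABABABABABABABABABABABABABABABABABABABABABABABABABABA  (len 128)
[8] BABABABABABABABABABABABABABABABABABABABABABABABABABABABABA…BABABABABABABABABABABABABABABABABABABABABABABABABABABABABA  (len 256)

128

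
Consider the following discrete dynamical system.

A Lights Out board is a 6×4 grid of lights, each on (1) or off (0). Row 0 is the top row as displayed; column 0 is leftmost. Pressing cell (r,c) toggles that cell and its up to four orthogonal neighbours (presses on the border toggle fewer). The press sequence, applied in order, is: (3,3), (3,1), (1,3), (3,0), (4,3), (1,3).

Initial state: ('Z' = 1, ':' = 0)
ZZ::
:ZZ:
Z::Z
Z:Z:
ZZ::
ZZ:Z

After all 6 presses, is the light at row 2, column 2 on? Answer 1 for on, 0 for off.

[0] ZZ::
:ZZ:
Z::Z
Z:Z:
ZZ::
ZZ:Z
[1] ZZ::
:ZZ:
Z:::
Z::Z
ZZ:Z
ZZ:Z
[2] ZZ::
:ZZ:
ZZ::
:ZZZ
Z::Z
ZZ:Z
[3] ZZ:Z
:Z:Z
ZZ:Z
:ZZZ
Z::Z
ZZ:Z
[4] ZZ:Z
:Z:Z
:Z:Z
Z:ZZ
:::Z
ZZ:Z
[5] ZZ:Z
:Z:Z
:Z:Z
Z:Z:
::Z:
ZZ::
[6] ZZ::
:ZZ:
:Z::
Z:Z:
::Z:
ZZ::

0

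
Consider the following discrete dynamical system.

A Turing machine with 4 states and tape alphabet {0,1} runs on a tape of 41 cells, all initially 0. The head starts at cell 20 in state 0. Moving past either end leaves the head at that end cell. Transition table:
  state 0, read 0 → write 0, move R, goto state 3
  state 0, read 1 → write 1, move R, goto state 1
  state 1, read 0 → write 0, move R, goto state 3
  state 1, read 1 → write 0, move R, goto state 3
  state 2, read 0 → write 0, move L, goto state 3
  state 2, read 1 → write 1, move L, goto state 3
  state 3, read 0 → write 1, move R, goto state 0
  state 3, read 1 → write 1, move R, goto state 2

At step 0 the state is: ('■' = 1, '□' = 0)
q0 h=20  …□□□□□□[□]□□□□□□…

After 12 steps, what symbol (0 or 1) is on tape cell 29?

0) q0 h=20  …□□□□□□[□]□□□□□□…
1) q3 h=21  …□□□□□□[□]□□□□□□…
2) q0 h=22  …□□□□□■[□]□□□□□□…
3) q3 h=23  …□□□□■□[□]□□□□□□…
4) q0 h=24  …□□□■□■[□]□□□□□□…
5) q3 h=25  …□□■□■□[□]□□□□□□…
6) q0 h=26  …□■□■□■[□]□□□□□□…
7) q3 h=27  …■□■□■□[□]□□□□□□…
8) q0 h=28  …□■□■□■[□]□□□□□□…
9) q3 h=29  …■□■□■□[□]□□□□□□…
10) q0 h=30  …□■□■□■[□]□□□□□□…
11) q3 h=31  …■□■□■□[□]□□□□□□…
12) q0 h=32  …□■□■□■[□]□□□□□□…

1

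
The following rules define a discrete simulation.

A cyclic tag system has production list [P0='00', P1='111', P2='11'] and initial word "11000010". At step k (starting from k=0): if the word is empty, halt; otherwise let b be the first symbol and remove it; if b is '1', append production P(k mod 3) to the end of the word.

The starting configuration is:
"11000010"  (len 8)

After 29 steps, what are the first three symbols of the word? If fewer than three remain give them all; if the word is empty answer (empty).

001

k=0  "11000010"  (len 8)
k=1  "100001000"  (len 9)
k=2  "00001000111"  (len 11)
k=3  "0001000111"  (len 10)
k=4  "001000111"  (len 9)
k=5  "01000111"  (len 8)
k=6  "1000111"  (len 7)
k=7  "00011100"  (len 8)
k=8  "0011100"  (len 7)
k=9  "011100"  (len 6)
k=10  "11100"  (len 5)
k=11  "1100111"  (len 7)
k=12  "10011111"  (len 8)
k=13  "001111100"  (len 9)
k=14  "01111100"  (len 8)
k=15  "1111100"  (len 7)
k=16  "11110000"  (len 8)
k=17  "1110000111"  (len 10)
k=18  "11000011111"  (len 11)
k=19  "100001111100"  (len 12)
k=20  "00001111100111"  (len 14)
k=21  "0001111100111"  (len 13)
k=22  "001111100111"  (len 12)
k=23  "01111100111"  (len 11)
k=24  "1111100111"  (len 10)
k=25  "11110011100"  (len 11)
k=26  "1110011100111"  (len 13)
k=27  "11001110011111"  (len 14)
k=28  "100111001111100"  (len 15)
k=29  "00111001111100111"  (len 17)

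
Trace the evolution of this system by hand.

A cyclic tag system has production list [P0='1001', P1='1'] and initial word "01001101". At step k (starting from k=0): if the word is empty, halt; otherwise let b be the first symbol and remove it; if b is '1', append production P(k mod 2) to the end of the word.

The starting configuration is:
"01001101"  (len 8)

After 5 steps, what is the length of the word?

[0] "01001101"  (len 8)
[1] "1001101"  (len 7)
[2] "0011011"  (len 7)
[3] "011011"  (len 6)
[4] "11011"  (len 5)
[5] "10111001"  (len 8)

8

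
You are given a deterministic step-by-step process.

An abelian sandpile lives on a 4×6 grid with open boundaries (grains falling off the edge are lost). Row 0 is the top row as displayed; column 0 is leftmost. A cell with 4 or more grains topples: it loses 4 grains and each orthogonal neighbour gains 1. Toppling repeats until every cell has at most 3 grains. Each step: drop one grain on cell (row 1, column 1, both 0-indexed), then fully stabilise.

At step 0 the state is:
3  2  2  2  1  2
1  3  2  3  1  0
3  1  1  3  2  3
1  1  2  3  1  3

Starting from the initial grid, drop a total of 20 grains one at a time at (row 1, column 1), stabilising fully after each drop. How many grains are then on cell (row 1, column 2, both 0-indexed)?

gen 0: 3  2  2  2  1  2
1  3  2  3  1  0
3  1  1  3  2  3
1  1  2  3  1  3
gen 1: 3  3  2  2  1  2
2  0  3  3  1  0
3  2  1  3  2  3
1  1  2  3  1  3
gen 2: 3  3  2  2  1  2
2  1  3  3  1  0
3  2  1  3  2  3
1  1  2  3  1  3
gen 3: 3  3  2  2  1  2
2  2  3  3  1  0
3  2  1  3  2  3
1  1  2  3  1  3
gen 4: 3  3  2  2  1  2
2  3  3  3  1  0
3  2  1  3  2  3
1  1  2  3  1  3
gen 5: 1  3  2  0  2  2
2  1  0  3  2  0
1  2  2  2  3  3
2  3  0  1  2  3
gen 6: 1  3  2  0  2  2
2  2  0  3  2  0
1  2  2  2  3  3
2  3  0  1  2  3
gen 7: 1  3  2  0  2  2
2  3  0  3  2  0
1  2  2  2  3  3
2  3  0  1  2  3
gen 8: 2  0  3  0  2  2
3  1  1  3  2  0
1  3  2  2  3  3
2  3  0  1  2  3
gen 9: 2  0  3  0  2  2
3  2  1  3  2  0
1  3  2  2  3  3
2  3  0  1  2  3
gen 10: 2  0  3  0  2  2
3  3  1  3  2  0
1  3  2  2  3  3
2  3  0  1  2  3
gen 11: 3  1  3  0  2  2
0  2  2  3  2  0
3  1  3  2  3  3
3  0  1  1  2  3
gen 12: 3  1  3  0  2  2
0  3  2  3  2  0
3  1  3  2  3  3
3  0  1  1  2  3
gen 13: 3  2  3  0  2  2
1  0  3  3  2  0
3  2  3  2  3  3
3  0  1  1  2  3
gen 14: 3  2  3  0  2  2
1  1  3  3  2  0
3  2  3  2  3  3
3  0  1  1  2  3
gen 15: 3  2  3  0  2  2
1  2  3  3  2  0
3  2  3  2  3  3
3  0  1  1  2  3
gen 16: 3  2  3  0  2  2
1  3  3  3  2  0
3  2  3  2  3  3
3  0  1  1  2  3
gen 17: 1  2  2  2  3  2
1  1  0  3  0  2
2  2  3  1  3  1
0  2  2  3  0  1
gen 18: 1  2  2  2  3  2
1  2  0  3  0  2
2  2  3  1  3  1
0  2  2  3  0  1
gen 19: 1  2  2  2  3  2
1  3  0  3  0  2
2  2  3  1  3  1
0  2  2  3  0  1
gen 20: 1  3  2  2  3  2
2  0  1  3  0  2
2  3  3  1  3  1
0  2  2  3  0  1

1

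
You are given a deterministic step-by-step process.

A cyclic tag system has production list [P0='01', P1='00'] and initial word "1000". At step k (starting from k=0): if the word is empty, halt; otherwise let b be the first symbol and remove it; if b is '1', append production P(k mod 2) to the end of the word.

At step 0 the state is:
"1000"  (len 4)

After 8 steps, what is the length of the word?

0

t=0: "1000"  (len 4)
t=1: "00001"  (len 5)
t=2: "0001"  (len 4)
t=3: "001"  (len 3)
t=4: "01"  (len 2)
t=5: "1"  (len 1)
t=6: "00"  (len 2)
t=7: "0"  (len 1)
t=8: (halted — word empty)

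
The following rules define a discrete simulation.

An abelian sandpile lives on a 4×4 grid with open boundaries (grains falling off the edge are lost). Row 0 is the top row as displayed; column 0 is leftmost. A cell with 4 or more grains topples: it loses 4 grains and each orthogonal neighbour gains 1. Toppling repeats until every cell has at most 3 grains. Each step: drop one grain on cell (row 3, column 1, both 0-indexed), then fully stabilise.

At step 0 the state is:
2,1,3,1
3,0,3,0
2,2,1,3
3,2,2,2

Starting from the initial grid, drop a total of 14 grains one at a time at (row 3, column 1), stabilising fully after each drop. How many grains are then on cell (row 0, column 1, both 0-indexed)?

gen 0: 2,1,3,1
3,0,3,0
2,2,1,3
3,2,2,2
gen 1: 2,1,3,1
3,0,3,0
2,2,1,3
3,3,2,2
gen 2: 2,1,3,1
3,0,3,0
3,3,1,3
0,1,3,2
gen 3: 2,1,3,1
3,0,3,0
3,3,1,3
0,2,3,2
gen 4: 2,1,3,1
3,0,3,0
3,3,1,3
0,3,3,2
gen 5: 3,1,3,1
0,2,3,0
1,1,3,3
2,2,0,3
gen 6: 3,1,3,1
0,2,3,0
1,1,3,3
2,3,0,3
gen 7: 3,1,3,1
0,2,3,0
1,2,3,3
3,0,1,3
gen 8: 3,1,3,1
0,2,3,0
1,2,3,3
3,1,1,3
gen 9: 3,1,3,1
0,2,3,0
1,2,3,3
3,2,1,3
gen 10: 3,1,3,1
0,2,3,0
1,2,3,3
3,3,1,3
gen 11: 3,1,3,1
0,2,3,0
2,3,3,3
0,1,2,3
gen 12: 3,1,3,1
0,2,3,0
2,3,3,3
0,2,2,3
gen 13: 3,1,3,1
0,2,3,0
2,3,3,3
0,3,2,3
gen 14: 3,3,0,2
1,0,2,2
3,2,3,1
1,2,1,1

3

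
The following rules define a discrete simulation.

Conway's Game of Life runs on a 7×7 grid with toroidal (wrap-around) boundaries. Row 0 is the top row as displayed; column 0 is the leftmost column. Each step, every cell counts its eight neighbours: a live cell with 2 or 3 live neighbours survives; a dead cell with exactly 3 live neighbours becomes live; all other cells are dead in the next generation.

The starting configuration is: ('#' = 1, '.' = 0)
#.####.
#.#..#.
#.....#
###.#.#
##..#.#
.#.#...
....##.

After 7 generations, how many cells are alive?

0) #.####.
#.#..#.
#.....#
###.#.#
##..#.#
.#.#...
....##.
1) ..#....
#.#..#.
..##...
..##...
....#.#
.###..#
.#...##
2) #.#..#.
..#....
....#..
..#.#..
##..##.
.####.#
.#.#.##
3) #.####.
.#.#...
.......
.#..#..
#.....#
.......
.......
4) .####..
.#.#...
..#....
#......
#......
.......
...##..
5) .#.....
.#..#..
.##....
.#.....
.......
.......
....#..
6) .......
##.....
###....
.##....
.......
.......
.......
7) .......
#.#....
.......
#.#....
.......
.......
.......

4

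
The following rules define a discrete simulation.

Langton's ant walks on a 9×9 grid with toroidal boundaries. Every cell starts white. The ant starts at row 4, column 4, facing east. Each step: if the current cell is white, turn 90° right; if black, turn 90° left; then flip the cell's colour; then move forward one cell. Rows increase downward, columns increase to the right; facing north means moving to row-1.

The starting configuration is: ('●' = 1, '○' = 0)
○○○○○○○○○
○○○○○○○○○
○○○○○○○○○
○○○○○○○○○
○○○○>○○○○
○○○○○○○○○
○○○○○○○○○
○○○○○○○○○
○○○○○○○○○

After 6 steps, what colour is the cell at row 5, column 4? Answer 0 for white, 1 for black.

1

t=0: ○○○○○○○○○
○○○○○○○○○
○○○○○○○○○
○○○○○○○○○
○○○○>○○○○
○○○○○○○○○
○○○○○○○○○
○○○○○○○○○
○○○○○○○○○
t=1: ○○○○○○○○○
○○○○○○○○○
○○○○○○○○○
○○○○○○○○○
○○○○●○○○○
○○○○v○○○○
○○○○○○○○○
○○○○○○○○○
○○○○○○○○○
t=2: ○○○○○○○○○
○○○○○○○○○
○○○○○○○○○
○○○○○○○○○
○○○○●○○○○
○○○<●○○○○
○○○○○○○○○
○○○○○○○○○
○○○○○○○○○
t=3: ○○○○○○○○○
○○○○○○○○○
○○○○○○○○○
○○○○○○○○○
○○○^●○○○○
○○○●●○○○○
○○○○○○○○○
○○○○○○○○○
○○○○○○○○○
t=4: ○○○○○○○○○
○○○○○○○○○
○○○○○○○○○
○○○○○○○○○
○○○●>○○○○
○○○●●○○○○
○○○○○○○○○
○○○○○○○○○
○○○○○○○○○
t=5: ○○○○○○○○○
○○○○○○○○○
○○○○○○○○○
○○○○^○○○○
○○○●○○○○○
○○○●●○○○○
○○○○○○○○○
○○○○○○○○○
○○○○○○○○○
t=6: ○○○○○○○○○
○○○○○○○○○
○○○○○○○○○
○○○○●>○○○
○○○●○○○○○
○○○●●○○○○
○○○○○○○○○
○○○○○○○○○
○○○○○○○○○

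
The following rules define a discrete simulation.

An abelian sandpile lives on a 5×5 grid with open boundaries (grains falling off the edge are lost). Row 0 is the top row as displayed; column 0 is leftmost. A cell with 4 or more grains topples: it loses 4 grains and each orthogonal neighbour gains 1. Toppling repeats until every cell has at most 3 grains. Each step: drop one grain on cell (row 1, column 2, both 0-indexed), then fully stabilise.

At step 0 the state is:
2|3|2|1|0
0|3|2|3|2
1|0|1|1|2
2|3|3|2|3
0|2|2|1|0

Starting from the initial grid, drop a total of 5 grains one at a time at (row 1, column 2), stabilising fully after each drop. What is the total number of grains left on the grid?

44

k=0  2|3|2|1|0
0|3|2|3|2
1|0|1|1|2
2|3|3|2|3
0|2|2|1|0
k=1  2|3|2|1|0
0|3|3|3|2
1|0|1|1|2
2|3|3|2|3
0|2|2|1|0
k=2  3|1|0|3|0
1|1|3|0|3
1|1|2|2|2
2|3|3|2|3
0|2|2|1|0
k=3  3|1|1|3|0
1|2|0|1|3
1|1|3|2|2
2|3|3|2|3
0|2|2|1|0
k=4  3|1|1|3|0
1|2|1|1|3
1|1|3|2|2
2|3|3|2|3
0|2|2|1|0
k=5  3|1|1|3|0
1|2|2|1|3
1|1|3|2|2
2|3|3|2|3
0|2|2|1|0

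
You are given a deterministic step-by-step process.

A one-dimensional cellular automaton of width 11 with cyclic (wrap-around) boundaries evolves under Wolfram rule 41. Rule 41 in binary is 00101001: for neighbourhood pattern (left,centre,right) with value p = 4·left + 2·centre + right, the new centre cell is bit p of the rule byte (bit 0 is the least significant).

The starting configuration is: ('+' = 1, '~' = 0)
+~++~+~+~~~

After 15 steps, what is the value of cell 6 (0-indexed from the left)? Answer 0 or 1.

0

t=0: +~++~+~+~~~
t=1: ~++~+~+~~+~
t=2: ~+~+~+~~~~~
t=3: ~~+~+~~++++
t=4: ~~~+~~~+~~~
t=5: ++~~~+~~~++
t=6: ~~~+~~~+~+~
t=7: ++~~~+~~+~~
t=8: +~~+~~~~~~~
t=9: ~~~~~+++++~
t=10: ++++~+~~~~~
t=11: +~~~+~~+++~
t=12: ~~+~~~~+~~+
t=13: ~~~~++~~~~~
t=14: +++~+~~++++
t=15: ~~~+~~~+~~~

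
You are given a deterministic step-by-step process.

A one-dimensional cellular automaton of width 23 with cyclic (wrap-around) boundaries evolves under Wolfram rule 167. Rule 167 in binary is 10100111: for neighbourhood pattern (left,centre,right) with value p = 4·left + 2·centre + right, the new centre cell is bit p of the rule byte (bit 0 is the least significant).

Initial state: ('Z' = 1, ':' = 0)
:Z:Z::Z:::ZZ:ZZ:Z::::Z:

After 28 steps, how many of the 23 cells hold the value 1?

12

t=0: :Z:Z::Z:::ZZ:ZZ:Z::::Z:
t=1: ZZZZ:ZZ:ZZ::Z::ZZ:ZZZZ:
t=2: :ZZ:Z::Z:::ZZ:Z::Z:ZZ:Z
t=3: Z::ZZ:ZZ:ZZ::ZZ:ZZZ::ZZ
t=4: ::Z::Z::Z:::Z::Z:Z::Z:Z
t=5: :ZZ:ZZ:ZZ:ZZZ:ZZZZ:ZZZZ
t=6: Z::Z::Z::Z:Z:Z:ZZ:Z:ZZ:
t=7: Z:ZZ:ZZ:ZZZZZZZ::ZZZ::Z
t=8: :Z::Z::Z:ZZZZZ::Z:Z::Z:
t=9: ZZ:ZZ:ZZZ:ZZZ::ZZZZ:ZZ:
t=10: ::Z::Z:Z:Z:Z::Z:ZZ:Z::Z
t=11: :ZZ:ZZZZZZZZ:ZZZ::ZZ:ZZ
t=12: Z::Z:ZZZZZZ:Z:Z::Z::Z::
t=13: Z:ZZZ:ZZZZ:ZZZZ:ZZ:ZZ:Z
t=14: :Z:Z:Z:ZZ:Z:ZZ:Z::Z::Z:
t=15: ZZZZZZZ::ZZZ::ZZ:ZZ:ZZ:
t=16: :ZZZZZ::Z:Z::Z::Z::Z::Z
t=17: Z:ZZZ::ZZZZ:ZZ:ZZ:ZZ:ZZ
t=18: :Z:Z::Z:ZZ:Z::Z::Z::Z:Z
t=19: ZZZZ:ZZZ::ZZ:ZZ:ZZ:ZZZZ
t=20: ZZZ:Z:Z::Z::Z::Z::Z:ZZZ
t=21: ZZ:ZZZZ:ZZ:ZZ:ZZ:ZZZ:ZZ
t=22: Z:Z:ZZ:Z::Z::Z::Z:Z:Z:Z
t=23: :ZZZ::ZZ:ZZ:ZZ:ZZZZZZZ:
t=24: Z:Z::Z::Z::Z::Z:ZZZZZ::
t=25: ZZZ:ZZ:ZZ:ZZ:ZZZ:ZZZ::Z
t=26: ZZ:Z::Z::Z::Z:Z:Z:Z::Z:
t=27: ::ZZ:ZZ:ZZ:ZZZZZZZZ:ZZZ
t=28: :Z::Z::Z::Z:ZZZZZZ:Z:Z:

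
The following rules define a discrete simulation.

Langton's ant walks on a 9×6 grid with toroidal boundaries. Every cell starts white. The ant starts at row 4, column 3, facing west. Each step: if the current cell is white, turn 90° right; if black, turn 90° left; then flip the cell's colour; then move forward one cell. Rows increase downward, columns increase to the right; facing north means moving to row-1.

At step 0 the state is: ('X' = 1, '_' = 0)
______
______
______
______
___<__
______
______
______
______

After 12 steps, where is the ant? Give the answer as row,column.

6,3

gen 0: ______
______
______
______
___<__
______
______
______
______
gen 1: ______
______
______
___^__
___X__
______
______
______
______
gen 2: ______
______
______
___X>_
___X__
______
______
______
______
gen 3: ______
______
______
___XX_
___Xv_
______
______
______
______
gen 4: ______
______
______
___XX_
___<X_
______
______
______
______
gen 5: ______
______
______
___XX_
____X_
___v__
______
______
______
gen 6: ______
______
______
___XX_
____X_
__<X__
______
______
______
gen 7: ______
______
______
___XX_
__^_X_
__XX__
______
______
______
gen 8: ______
______
______
___XX_
__X>X_
__XX__
______
______
______
gen 9: ______
______
______
___XX_
__XXX_
__Xv__
______
______
______
gen 10: ______
______
______
___XX_
__XXX_
__X_>_
______
______
______
gen 11: ______
______
______
___XX_
__XXX_
__X_X_
____v_
______
______
gen 12: ______
______
______
___XX_
__XXX_
__X_X_
___<X_
______
______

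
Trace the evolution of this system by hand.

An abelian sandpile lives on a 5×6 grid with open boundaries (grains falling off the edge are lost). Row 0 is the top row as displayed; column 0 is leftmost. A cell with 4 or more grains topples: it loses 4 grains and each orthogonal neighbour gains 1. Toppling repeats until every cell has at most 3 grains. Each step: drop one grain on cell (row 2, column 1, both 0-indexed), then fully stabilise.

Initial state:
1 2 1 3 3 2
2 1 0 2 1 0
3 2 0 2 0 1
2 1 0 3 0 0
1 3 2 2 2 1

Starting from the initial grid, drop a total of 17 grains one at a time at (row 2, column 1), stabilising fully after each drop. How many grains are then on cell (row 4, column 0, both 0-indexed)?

0) 1 2 1 3 3 2
2 1 0 2 1 0
3 2 0 2 0 1
2 1 0 3 0 0
1 3 2 2 2 1
1) 1 2 1 3 3 2
2 1 0 2 1 0
3 3 0 2 0 1
2 1 0 3 0 0
1 3 2 2 2 1
2) 1 2 1 3 3 2
3 2 0 2 1 0
0 1 1 2 0 1
3 2 0 3 0 0
1 3 2 2 2 1
3) 1 2 1 3 3 2
3 2 0 2 1 0
0 2 1 2 0 1
3 2 0 3 0 0
1 3 2 2 2 1
4) 1 2 1 3 3 2
3 2 0 2 1 0
0 3 1 2 0 1
3 2 0 3 0 0
1 3 2 2 2 1
5) 1 2 1 3 3 2
3 3 0 2 1 0
1 0 2 2 0 1
3 3 0 3 0 0
1 3 2 2 2 1
6) 1 2 1 3 3 2
3 3 0 2 1 0
1 1 2 2 0 1
3 3 0 3 0 0
1 3 2 2 2 1
7) 1 2 1 3 3 2
3 3 0 2 1 0
1 2 2 2 0 1
3 3 0 3 0 0
1 3 2 2 2 1
8) 1 2 1 3 3 2
3 3 0 2 1 0
1 3 2 2 0 1
3 3 0 3 0 0
1 3 2 2 2 1
9) 2 3 1 3 3 2
1 1 1 2 1 0
0 3 3 2 0 1
1 2 1 3 0 0
3 0 3 2 2 1
10) 2 3 1 3 3 2
1 2 2 2 1 0
1 1 0 3 0 1
1 3 2 3 0 0
3 0 3 2 2 1
11) 2 3 1 3 3 2
1 2 2 2 1 0
1 2 0 3 0 1
1 3 2 3 0 0
3 0 3 2 2 1
12) 2 3 1 3 3 2
1 2 2 2 1 0
1 3 0 3 0 1
1 3 2 3 0 0
3 0 3 2 2 1
13) 2 3 1 3 3 2
1 3 2 2 1 0
2 1 1 3 0 1
2 0 3 3 0 0
3 1 3 2 2 1
14) 2 3 1 3 3 2
1 3 2 2 1 0
2 2 1 3 0 1
2 0 3 3 0 0
3 1 3 2 2 1
15) 2 3 1 3 3 2
1 3 2 2 1 0
2 3 1 3 0 1
2 0 3 3 0 0
3 1 3 2 2 1
16) 3 0 2 3 3 2
2 1 3 2 1 0
3 1 2 3 0 1
2 1 3 3 0 0
3 1 3 2 2 1
17) 3 0 2 3 3 2
2 1 3 2 1 0
3 2 2 3 0 1
2 1 3 3 0 0
3 1 3 2 2 1

3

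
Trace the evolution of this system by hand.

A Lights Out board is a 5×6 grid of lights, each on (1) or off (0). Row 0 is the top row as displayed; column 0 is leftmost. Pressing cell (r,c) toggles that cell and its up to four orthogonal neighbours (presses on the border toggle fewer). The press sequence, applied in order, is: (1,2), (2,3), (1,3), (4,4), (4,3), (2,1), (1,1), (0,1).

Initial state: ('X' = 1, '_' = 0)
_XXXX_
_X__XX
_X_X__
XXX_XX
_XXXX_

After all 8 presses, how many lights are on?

step 0: _XXXX_
_X__XX
_X_X__
XXX_XX
_XXXX_
step 1: _X_XX_
__XXXX
_XXX__
XXX_XX
_XXXX_
step 2: _X_XX_
__X_XX
_X__X_
XXXXXX
_XXXX_
step 3: _X__X_
___X_X
_X_XX_
XXXXXX
_XXXX_
step 4: _X__X_
___X_X
_X_XX_
XXXX_X
_XX__X
step 5: _X__X_
___X_X
_X_XX_
XXX__X
_X_XXX
step 6: _X__X_
_X_X_X
X_XXX_
X_X__X
_X_XXX
step 7: ____X_
X_XX_X
XXXXX_
X_X__X
_X_XXX
step 8: XXX_X_
XXXX_X
XXXXX_
X_X__X
_X_XXX

21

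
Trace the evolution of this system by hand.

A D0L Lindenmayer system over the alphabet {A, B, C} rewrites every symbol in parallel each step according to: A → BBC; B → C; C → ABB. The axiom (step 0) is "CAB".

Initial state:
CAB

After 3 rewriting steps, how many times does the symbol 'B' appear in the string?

14

t=0: CAB
t=1: ABBBBCC
t=2: BBCCCCCABBABB
t=3: CCABBABBABBABBABBBBCCCBBCCC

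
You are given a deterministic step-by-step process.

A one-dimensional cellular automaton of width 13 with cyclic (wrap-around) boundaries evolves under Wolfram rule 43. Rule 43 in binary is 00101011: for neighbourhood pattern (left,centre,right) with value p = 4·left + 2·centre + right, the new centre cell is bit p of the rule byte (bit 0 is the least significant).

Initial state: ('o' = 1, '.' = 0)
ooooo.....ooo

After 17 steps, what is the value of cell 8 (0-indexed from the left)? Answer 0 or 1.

0

0) ooooo.....ooo
1) ......ooooo..
2) ooooooo.....o
3) ........ooooo
4) .oooooooo....
5) oo........ooo
6) ...oooooooo..
7) oooo........o
8) .....oooooooo
9) .ooooo.......
10) oo.....oooooo
11) ...ooooo.....
12) oooo.....oooo
13) .....ooooo...
14) oooooo.....oo
15) .......ooooo.
16) oooooooo.....
17) o........oooo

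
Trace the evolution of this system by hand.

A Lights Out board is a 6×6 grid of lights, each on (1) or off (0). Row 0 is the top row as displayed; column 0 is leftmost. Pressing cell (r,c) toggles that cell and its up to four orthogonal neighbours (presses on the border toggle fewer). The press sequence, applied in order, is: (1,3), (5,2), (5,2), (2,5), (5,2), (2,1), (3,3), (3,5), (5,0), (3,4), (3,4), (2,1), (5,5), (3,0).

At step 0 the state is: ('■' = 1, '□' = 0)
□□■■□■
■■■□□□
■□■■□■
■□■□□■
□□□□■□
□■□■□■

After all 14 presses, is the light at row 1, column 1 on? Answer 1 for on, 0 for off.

1

step 0: □□■■□■
■■■□□□
■□■■□■
■□■□□■
□□□□■□
□■□■□■
step 1: □□■□□■
■■□■■□
■□■□□■
■□■□□■
□□□□■□
□■□■□■
step 2: □□■□□■
■■□■■□
■□■□□■
■□■□□■
□□■□■□
□□■□□■
step 3: □□■□□■
■■□■■□
■□■□□■
■□■□□■
□□□□■□
□■□■□■
step 4: □□■□□■
■■□■■■
■□■□■□
■□■□□□
□□□□■□
□■□■□■
step 5: □□■□□■
■■□■■■
■□■□■□
■□■□□□
□□■□■□
□□■□□■
step 6: □□■□□■
■□□■■■
□■□□■□
■■■□□□
□□■□■□
□□■□□■
step 7: □□■□□■
■□□■■■
□■□■■□
■■□■■□
□□■■■□
□□■□□■
step 8: □□■□□■
■□□■■■
□■□■■■
■■□■□■
□□■■■■
□□■□□■
step 9: □□■□□■
■□□■■■
□■□■■■
■■□■□■
■□■■■■
■■■□□■
step 10: □□■□□■
■□□■■■
□■□■□■
■■□□■□
■□■■□■
■■■□□■
step 11: □□■□□■
■□□■■■
□■□■■■
■■□■□■
■□■■■■
■■■□□■
step 12: □□■□□■
■■□■■■
■□■■■■
■□□■□■
■□■■■■
■■■□□■
step 13: □□■□□■
■■□■■■
■□■■■■
■□□■□■
■□■■■□
■■■□■□
step 14: □□■□□■
■■□■■■
□□■■■■
□■□■□■
□□■■■□
■■■□■□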